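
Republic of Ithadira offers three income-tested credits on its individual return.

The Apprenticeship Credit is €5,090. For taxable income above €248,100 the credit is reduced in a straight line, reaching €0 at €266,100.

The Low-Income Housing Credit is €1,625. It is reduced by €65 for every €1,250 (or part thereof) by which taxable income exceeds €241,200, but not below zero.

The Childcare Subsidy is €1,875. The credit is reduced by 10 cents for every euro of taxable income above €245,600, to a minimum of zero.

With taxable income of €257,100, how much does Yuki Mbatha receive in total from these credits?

€4,050

Apprenticeship Credit: €257,100 is €9,000 into a €18,000 phase-out range, leaving 9,000/18,000 of the credit: €5,090 × 9,000/18,000 = €2,545.
Low-Income Housing Credit: income exceeds €241,200 by €15,900, which is 13 full-or-partial €1,250 increments; reduction = 13 × €65 = €845, leaving €780.
Childcare Subsidy: 10% of the €11,500 excess over €245,600 is €1,150; credit = €1,875 − €1,150 = €725.
Total: €2,545 + €780 + €725 = €4,050.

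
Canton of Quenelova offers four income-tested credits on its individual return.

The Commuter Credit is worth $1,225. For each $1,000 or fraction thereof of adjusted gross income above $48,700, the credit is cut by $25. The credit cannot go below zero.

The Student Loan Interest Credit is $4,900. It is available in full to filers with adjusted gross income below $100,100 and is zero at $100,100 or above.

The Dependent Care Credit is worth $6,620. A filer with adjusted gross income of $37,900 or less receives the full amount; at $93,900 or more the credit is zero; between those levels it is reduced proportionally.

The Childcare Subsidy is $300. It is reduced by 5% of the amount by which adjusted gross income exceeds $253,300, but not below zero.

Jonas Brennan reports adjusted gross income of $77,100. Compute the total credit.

Commuter Credit: income exceeds $48,700 by $28,400, which is 29 full-or-partial $1,000 increments; reduction = 29 × $25 = $725, leaving $500.
Student Loan Interest Credit: $77,100 is below the $100,100 cutoff, so the full $4,900 applies.
Dependent Care Credit: $77,100 is $39,200 into a $56,000 phase-out range, leaving 16,800/56,000 of the credit: $6,620 × 16,800/56,000 = $1,986.
Childcare Subsidy: $77,100 is at or below the $253,300 threshold, so the full $300 applies.
Total: $500 + $4,900 + $1,986 + $300 = $7,686.

$7,686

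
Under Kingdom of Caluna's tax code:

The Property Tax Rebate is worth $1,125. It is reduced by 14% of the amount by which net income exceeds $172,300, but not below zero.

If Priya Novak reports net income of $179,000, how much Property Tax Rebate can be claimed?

$187

Property Tax Rebate: 14% of the $6,700 excess over $172,300 is $938; credit = $1,125 − $938 = $187.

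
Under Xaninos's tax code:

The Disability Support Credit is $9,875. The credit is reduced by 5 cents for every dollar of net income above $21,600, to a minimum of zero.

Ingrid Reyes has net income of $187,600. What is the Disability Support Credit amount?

$1,575

Disability Support Credit: 5% of the $166,000 excess over $21,600 is $8,300; credit = $9,875 − $8,300 = $1,575.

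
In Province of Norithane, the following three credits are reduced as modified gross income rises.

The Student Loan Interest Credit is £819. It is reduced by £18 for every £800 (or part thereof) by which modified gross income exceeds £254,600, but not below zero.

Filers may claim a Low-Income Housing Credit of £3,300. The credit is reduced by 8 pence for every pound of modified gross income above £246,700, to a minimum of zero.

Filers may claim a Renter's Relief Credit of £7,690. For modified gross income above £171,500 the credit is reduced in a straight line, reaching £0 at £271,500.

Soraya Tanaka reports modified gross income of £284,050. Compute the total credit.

£465

Student Loan Interest Credit: income exceeds £254,600 by £29,450, which is 37 full-or-partial £800 increments; reduction = 37 × £18 = £666, leaving £153.
Low-Income Housing Credit: 8% of the £37,350 excess over £246,700 is £2,988; credit = £3,300 − £2,988 = £312.
Renter's Relief Credit: £284,050 is at or above £271,500, so the credit is £0.
Total: £153 + £312 + £0 = £465.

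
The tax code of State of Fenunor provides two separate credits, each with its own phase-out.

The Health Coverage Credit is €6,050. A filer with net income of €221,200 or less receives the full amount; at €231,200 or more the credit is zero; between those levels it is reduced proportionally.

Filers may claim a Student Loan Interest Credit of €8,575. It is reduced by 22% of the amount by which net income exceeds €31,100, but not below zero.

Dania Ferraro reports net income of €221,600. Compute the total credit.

€5,808

Health Coverage Credit: €221,600 is €400 into a €10,000 phase-out range, leaving 9,600/10,000 of the credit: €6,050 × 9,600/10,000 = €5,808.
Student Loan Interest Credit: 22% of the €190,500 excess over €31,100 is €41,910 ≥ base, so the credit is €0.
Total: €5,808 + €0 = €5,808.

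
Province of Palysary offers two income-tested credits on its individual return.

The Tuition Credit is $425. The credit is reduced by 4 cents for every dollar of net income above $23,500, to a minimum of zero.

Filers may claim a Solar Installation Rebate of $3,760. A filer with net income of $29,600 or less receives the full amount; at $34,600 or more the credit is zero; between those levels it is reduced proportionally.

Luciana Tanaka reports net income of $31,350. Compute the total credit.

$2,555

Tuition Credit: 4% of the $7,850 excess over $23,500 is $314; credit = $425 − $314 = $111.
Solar Installation Rebate: $31,350 is $1,750 into a $5,000 phase-out range, leaving 3,250/5,000 of the credit: $3,760 × 3,250/5,000 = $2,444.
Total: $111 + $2,444 = $2,555.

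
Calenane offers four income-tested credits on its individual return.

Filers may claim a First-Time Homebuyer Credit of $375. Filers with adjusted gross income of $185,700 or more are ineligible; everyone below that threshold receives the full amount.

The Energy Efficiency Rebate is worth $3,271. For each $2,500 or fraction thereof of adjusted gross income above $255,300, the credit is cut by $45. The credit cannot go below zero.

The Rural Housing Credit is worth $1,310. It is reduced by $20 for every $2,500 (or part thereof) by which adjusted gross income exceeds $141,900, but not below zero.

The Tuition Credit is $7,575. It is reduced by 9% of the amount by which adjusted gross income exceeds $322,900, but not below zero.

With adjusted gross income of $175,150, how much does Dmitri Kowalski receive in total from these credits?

First-Time Homebuyer Credit: $175,150 is below the $185,700 cutoff, so the full $375 applies.
Energy Efficiency Rebate: $175,150 is at or below the $255,300 threshold, so the full $3,271 applies.
Rural Housing Credit: income exceeds $141,900 by $33,250, which is 14 full-or-partial $2,500 increments; reduction = 14 × $20 = $280, leaving $1,030.
Tuition Credit: $175,150 is at or below the $322,900 threshold, so the full $7,575 applies.
Total: $375 + $3,271 + $1,030 + $7,575 = $12,251.

$12,251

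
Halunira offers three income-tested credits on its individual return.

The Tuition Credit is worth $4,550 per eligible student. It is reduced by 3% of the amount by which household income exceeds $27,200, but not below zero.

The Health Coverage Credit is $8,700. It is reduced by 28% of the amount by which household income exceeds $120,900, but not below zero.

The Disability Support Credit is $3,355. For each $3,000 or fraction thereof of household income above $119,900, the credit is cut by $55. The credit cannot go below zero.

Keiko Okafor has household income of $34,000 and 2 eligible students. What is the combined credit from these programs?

Tuition Credit: base = 2 × $4,550 = $9,100. 3% of the $6,800 excess over $27,200 is $204; credit = $9,100 − $204 = $8,896.
Health Coverage Credit: $34,000 is at or below the $120,900 threshold, so the full $8,700 applies.
Disability Support Credit: $34,000 is at or below the $119,900 threshold, so the full $3,355 applies.
Total: $8,896 + $8,700 + $3,355 = $20,951.

$20,951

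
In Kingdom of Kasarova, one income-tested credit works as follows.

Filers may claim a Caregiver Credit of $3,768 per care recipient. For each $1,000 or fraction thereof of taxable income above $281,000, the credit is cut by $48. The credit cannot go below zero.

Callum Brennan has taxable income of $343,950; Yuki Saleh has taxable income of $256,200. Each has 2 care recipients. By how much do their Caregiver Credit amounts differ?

Callum ($343,950): Caregiver Credit: base = 2 × $3,768 = $7,536. income exceeds $281,000 by $62,950, which is 63 full-or-partial $1,000 increments; reduction = 63 × $48 = $3,024, leaving $4,512.
Yuki ($256,200): Caregiver Credit: base = 2 × $3,768 = $7,536. $256,200 is at or below the $281,000 threshold, so the full $7,536 applies.
Difference: |$4,512 − $7,536| = $3,024.

$3,024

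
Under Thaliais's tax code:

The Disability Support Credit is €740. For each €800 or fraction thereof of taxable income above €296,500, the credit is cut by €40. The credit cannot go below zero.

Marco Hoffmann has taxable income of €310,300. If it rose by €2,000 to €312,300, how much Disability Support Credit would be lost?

€20

At €310,300 — income exceeds €296,500 by €13,800, which is 18 full-or-partial €800 increments; reduction = 18 × €40 = €720, leaving €20.
At €312,300 — income exceeds €296,500 by €15,800 → 20 increments × €40 = €800 ≥ base, so the credit is €0.
Lost: €20 − €0 = €20.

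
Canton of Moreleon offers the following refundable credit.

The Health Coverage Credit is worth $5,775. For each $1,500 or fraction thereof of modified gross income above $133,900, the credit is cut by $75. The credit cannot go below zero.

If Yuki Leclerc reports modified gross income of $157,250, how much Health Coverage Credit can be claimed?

Health Coverage Credit: income exceeds $133,900 by $23,350, which is 16 full-or-partial $1,500 increments; reduction = 16 × $75 = $1,200, leaving $4,575.

$4,575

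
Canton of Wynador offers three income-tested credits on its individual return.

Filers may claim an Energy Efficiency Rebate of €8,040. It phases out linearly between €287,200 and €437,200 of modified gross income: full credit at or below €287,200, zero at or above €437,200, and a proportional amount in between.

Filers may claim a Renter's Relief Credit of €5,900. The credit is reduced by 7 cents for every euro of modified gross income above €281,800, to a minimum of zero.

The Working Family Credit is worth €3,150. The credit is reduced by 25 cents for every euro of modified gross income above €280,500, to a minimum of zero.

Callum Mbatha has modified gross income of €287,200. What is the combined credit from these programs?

€15,037

Energy Efficiency Rebate: €287,200 is at or below the €287,200 threshold, so the full €8,040 applies.
Renter's Relief Credit: 7% of the €5,400 excess over €281,800 is €378; credit = €5,900 − €378 = €5,522.
Working Family Credit: 25% of the €6,700 excess over €280,500 is €1,675; credit = €3,150 − €1,675 = €1,475.
Total: €8,040 + €5,522 + €1,475 = €15,037.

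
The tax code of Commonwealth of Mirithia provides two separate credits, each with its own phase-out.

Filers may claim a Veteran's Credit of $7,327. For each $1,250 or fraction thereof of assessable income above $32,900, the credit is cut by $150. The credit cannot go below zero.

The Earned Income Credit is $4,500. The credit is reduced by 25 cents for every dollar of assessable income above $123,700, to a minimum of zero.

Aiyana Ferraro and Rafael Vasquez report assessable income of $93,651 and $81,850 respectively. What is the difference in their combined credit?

$1,327

Aiyana ($93,651): Veteran's Credit: income exceeds $32,900 by $60,751 → 49 increments × $150 = $7,350 ≥ base, so the credit is $0. Earned Income Credit: $93,651 is at or below the $123,700 threshold, so the full $4,500 applies. total $0 + $4,500 = $4,500
Rafael ($81,850): Veteran's Credit: income exceeds $32,900 by $48,950, which is 40 full-or-partial $1,250 increments; reduction = 40 × $150 = $6,000, leaving $1,327. Earned Income Credit: $81,850 is at or below the $123,700 threshold, so the full $4,500 applies. total $1,327 + $4,500 = $5,827
Difference: |$4,500 − $5,827| = $1,327.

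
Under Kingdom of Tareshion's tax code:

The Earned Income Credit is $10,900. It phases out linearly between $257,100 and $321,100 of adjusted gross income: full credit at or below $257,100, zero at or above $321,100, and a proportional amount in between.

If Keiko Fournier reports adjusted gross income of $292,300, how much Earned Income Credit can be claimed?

$4,905

Earned Income Credit: $292,300 is $35,200 into a $64,000 phase-out range, leaving 28,800/64,000 of the credit: $10,900 × 28,800/64,000 = $4,905.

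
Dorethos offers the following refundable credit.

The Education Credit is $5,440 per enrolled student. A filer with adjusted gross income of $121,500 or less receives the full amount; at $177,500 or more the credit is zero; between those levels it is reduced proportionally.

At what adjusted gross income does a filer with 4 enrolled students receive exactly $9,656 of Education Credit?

Full credit = 4 × $5,440 = $21,760.
$9,656 is 9,656/21,760 of the full $21,760, so 12,104/21,760 of the $56,000 range has been used: income = $121,500 + $56,000 × 12,104/21,760 = $152,650.

$152,650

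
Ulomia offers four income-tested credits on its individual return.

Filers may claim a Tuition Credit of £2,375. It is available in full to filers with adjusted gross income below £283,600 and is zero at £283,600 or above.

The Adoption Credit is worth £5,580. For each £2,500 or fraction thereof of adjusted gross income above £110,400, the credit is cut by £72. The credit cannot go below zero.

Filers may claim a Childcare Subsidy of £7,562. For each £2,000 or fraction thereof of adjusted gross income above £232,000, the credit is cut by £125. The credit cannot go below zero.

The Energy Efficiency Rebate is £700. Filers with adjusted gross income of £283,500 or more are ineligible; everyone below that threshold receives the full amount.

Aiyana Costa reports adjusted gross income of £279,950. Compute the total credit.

Tuition Credit: £279,950 is below the £283,600 cutoff, so the full £2,375 applies.
Adoption Credit: income exceeds £110,400 by £169,550, which is 68 full-or-partial £2,500 increments; reduction = 68 × £72 = £4,896, leaving £684.
Childcare Subsidy: income exceeds £232,000 by £47,950, which is 24 full-or-partial £2,000 increments; reduction = 24 × £125 = £3,000, leaving £4,562.
Energy Efficiency Rebate: £279,950 is below the £283,500 cutoff, so the full £700 applies.
Total: £2,375 + £684 + £4,562 + £700 = £8,321.

£8,321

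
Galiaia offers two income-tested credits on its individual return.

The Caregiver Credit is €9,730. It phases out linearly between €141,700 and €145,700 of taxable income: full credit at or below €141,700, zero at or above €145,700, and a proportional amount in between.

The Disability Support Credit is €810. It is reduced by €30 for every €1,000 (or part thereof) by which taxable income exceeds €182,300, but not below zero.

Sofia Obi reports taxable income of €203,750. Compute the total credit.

Caregiver Credit: €203,750 is at or above €145,700, so the credit is €0.
Disability Support Credit: income exceeds €182,300 by €21,450, which is 22 full-or-partial €1,000 increments; reduction = 22 × €30 = €660, leaving €150.
Total: €0 + €150 = €150.

€150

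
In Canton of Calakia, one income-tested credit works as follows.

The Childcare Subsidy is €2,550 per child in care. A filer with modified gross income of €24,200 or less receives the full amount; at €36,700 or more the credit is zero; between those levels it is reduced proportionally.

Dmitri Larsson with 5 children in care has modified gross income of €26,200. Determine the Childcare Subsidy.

Childcare Subsidy: base = 5 × €2,550 = €12,750. €26,200 is €2,000 into a €12,500 phase-out range, leaving 10,500/12,500 of the credit: €12,750 × 10,500/12,500 = €10,710.

€10,710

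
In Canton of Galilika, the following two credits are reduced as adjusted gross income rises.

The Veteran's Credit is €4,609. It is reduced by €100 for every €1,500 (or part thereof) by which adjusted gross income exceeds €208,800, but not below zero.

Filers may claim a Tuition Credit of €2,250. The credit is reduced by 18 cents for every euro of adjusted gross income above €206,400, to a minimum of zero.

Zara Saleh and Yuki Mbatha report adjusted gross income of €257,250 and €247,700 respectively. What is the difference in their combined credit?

Zara (€257,250): Veteran's Credit: income exceeds €208,800 by €48,450, which is 33 full-or-partial €1,500 increments; reduction = 33 × €100 = €3,300, leaving €1,309. Tuition Credit: 18% of the €50,850 excess over €206,400 is €9,153 ≥ base, so the credit is €0. total €1,309 + €0 = €1,309
Yuki (€247,700): Veteran's Credit: income exceeds €208,800 by €38,900, which is 26 full-or-partial €1,500 increments; reduction = 26 × €100 = €2,600, leaving €2,009. Tuition Credit: 18% of the €41,300 excess over €206,400 is €7,434 ≥ base, so the credit is €0. total €2,009 + €0 = €2,009
Difference: |€1,309 − €2,009| = €700.

€700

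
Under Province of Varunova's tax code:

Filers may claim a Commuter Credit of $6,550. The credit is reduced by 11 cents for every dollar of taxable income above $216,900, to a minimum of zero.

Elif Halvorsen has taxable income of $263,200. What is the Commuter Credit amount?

Commuter Credit: 11% of the $46,300 excess over $216,900 is $5,093; credit = $6,550 − $5,093 = $1,457.

$1,457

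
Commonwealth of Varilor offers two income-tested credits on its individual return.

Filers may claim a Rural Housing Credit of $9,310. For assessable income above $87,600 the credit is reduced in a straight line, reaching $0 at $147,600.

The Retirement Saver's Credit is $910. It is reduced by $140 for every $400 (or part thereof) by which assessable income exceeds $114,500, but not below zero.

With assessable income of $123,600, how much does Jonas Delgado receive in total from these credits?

Rural Housing Credit: $123,600 is $36,000 into a $60,000 phase-out range, leaving 24,000/60,000 of the credit: $9,310 × 24,000/60,000 = $3,724.
Retirement Saver's Credit: income exceeds $114,500 by $9,100 → 23 increments × $140 = $3,220 ≥ base, so the credit is $0.
Total: $3,724 + $0 = $3,724.

$3,724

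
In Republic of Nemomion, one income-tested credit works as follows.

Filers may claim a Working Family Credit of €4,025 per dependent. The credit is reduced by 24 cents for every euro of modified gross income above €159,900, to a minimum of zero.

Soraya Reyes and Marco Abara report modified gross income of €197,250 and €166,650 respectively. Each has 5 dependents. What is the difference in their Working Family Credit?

€7,344

Soraya (€197,250): Working Family Credit: base = 5 × €4,025 = €20,125. 24% of the €37,350 excess over €159,900 is €8,964; credit = €20,125 − €8,964 = €11,161.
Marco (€166,650): Working Family Credit: base = 5 × €4,025 = €20,125. 24% of the €6,750 excess over €159,900 is €1,620; credit = €20,125 − €1,620 = €18,505.
Difference: |€11,161 − €18,505| = €7,344.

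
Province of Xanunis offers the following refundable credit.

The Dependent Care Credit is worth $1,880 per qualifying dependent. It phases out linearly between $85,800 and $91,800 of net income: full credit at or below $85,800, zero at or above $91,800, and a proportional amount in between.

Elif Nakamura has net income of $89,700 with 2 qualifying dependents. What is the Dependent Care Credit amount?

Dependent Care Credit: base = 2 × $1,880 = $3,760. $89,700 is $3,900 into a $6,000 phase-out range, leaving 2,100/6,000 of the credit: $3,760 × 2,100/6,000 = $1,316.

$1,316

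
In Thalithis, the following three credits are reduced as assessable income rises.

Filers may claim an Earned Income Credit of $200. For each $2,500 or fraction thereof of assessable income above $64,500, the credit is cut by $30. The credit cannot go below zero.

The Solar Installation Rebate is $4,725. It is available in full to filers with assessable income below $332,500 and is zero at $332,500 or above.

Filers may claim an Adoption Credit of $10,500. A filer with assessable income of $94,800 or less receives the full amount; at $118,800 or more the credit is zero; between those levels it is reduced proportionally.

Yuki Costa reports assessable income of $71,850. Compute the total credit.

Earned Income Credit: income exceeds $64,500 by $7,350, which is 3 full-or-partial $2,500 increments; reduction = 3 × $30 = $90, leaving $110.
Solar Installation Rebate: $71,850 is below the $332,500 cutoff, so the full $4,725 applies.
Adoption Credit: $71,850 is at or below the $94,800 threshold, so the full $10,500 applies.
Total: $110 + $4,725 + $10,500 = $15,335.

$15,335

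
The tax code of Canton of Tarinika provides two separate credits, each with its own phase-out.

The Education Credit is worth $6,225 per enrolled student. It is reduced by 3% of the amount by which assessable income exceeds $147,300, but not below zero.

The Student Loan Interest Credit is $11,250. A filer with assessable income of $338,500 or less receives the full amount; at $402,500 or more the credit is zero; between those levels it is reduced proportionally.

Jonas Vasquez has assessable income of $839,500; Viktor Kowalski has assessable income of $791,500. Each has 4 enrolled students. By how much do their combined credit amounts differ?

$1,440

Jonas ($839,500): Education Credit: base = 4 × $6,225 = $24,900. 3% of the $692,200 excess over $147,300 is $20,766; credit = $24,900 − $20,766 = $4,134. Student Loan Interest Credit: $839,500 is at or above $402,500, so the credit is $0. total $4,134 + $0 = $4,134
Viktor ($791,500): Education Credit: base = 4 × $6,225 = $24,900. 3% of the $644,200 excess over $147,300 is $19,326; credit = $24,900 − $19,326 = $5,574. Student Loan Interest Credit: $791,500 is at or above $402,500, so the credit is $0. total $5,574 + $0 = $5,574
Difference: |$4,134 − $5,574| = $1,440.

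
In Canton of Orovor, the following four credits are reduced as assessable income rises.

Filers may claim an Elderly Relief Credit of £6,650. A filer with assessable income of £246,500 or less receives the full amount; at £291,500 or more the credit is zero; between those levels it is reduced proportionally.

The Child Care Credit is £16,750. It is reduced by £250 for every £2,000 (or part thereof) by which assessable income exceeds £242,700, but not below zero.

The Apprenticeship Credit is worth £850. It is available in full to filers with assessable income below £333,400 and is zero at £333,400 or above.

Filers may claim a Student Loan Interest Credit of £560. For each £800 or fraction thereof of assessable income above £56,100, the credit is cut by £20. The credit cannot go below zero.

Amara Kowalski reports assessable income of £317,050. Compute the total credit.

£8,100

Elderly Relief Credit: £317,050 is at or above £291,500, so the credit is £0.
Child Care Credit: income exceeds £242,700 by £74,350, which is 38 full-or-partial £2,000 increments; reduction = 38 × £250 = £9,500, leaving £7,250.
Apprenticeship Credit: £317,050 is below the £333,400 cutoff, so the full £850 applies.
Student Loan Interest Credit: income exceeds £56,100 by £260,950 → 327 increments × £20 = £6,540 ≥ base, so the credit is £0.
Total: £0 + £7,250 + £850 + £0 = £8,100.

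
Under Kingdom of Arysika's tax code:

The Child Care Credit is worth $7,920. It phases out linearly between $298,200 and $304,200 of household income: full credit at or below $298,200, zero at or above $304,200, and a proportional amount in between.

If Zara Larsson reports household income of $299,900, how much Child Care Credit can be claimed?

Child Care Credit: $299,900 is $1,700 into a $6,000 phase-out range, leaving 4,300/6,000 of the credit: $7,920 × 4,300/6,000 = $5,676.

$5,676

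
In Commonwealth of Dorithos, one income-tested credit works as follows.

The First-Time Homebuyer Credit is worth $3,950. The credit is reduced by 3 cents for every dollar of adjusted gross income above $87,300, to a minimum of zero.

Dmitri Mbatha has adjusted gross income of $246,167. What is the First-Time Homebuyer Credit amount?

$0

First-Time Homebuyer Credit: 3% of the $158,867 excess over $87,300 is $4,766.01 ≥ base, so the credit is $0.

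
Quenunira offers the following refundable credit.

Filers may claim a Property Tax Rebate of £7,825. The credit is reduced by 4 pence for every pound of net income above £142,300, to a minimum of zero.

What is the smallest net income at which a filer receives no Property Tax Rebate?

£337,925

The credit falls by 4% of each pound above £142,300, so it reaches zero when the excess is £7,825 / 4% = £195,625: income = £142,300 + £195,625 = £337,925.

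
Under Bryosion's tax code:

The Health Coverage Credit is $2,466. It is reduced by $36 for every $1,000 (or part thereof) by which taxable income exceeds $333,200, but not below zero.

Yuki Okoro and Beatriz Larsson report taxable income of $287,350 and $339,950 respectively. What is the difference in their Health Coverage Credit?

Yuki ($287,350): Health Coverage Credit: $287,350 is at or below the $333,200 threshold, so the full $2,466 applies.
Beatriz ($339,950): Health Coverage Credit: income exceeds $333,200 by $6,750, which is 7 full-or-partial $1,000 increments; reduction = 7 × $36 = $252, leaving $2,214.
Difference: |$2,466 − $2,214| = $252.

$252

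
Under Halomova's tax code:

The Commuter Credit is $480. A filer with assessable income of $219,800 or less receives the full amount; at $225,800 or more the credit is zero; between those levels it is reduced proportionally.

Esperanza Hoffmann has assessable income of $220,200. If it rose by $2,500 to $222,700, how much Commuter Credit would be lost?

$200

At $220,200 — $220,200 is $400 into a $6,000 phase-out range, leaving 5,600/6,000 of the credit: $480 × 5,600/6,000 = $448.
At $222,700 — $222,700 is $2,900 into a $6,000 phase-out range, leaving 3,100/6,000 of the credit: $480 × 3,100/6,000 = $248.
Lost: $448 − $248 = $200.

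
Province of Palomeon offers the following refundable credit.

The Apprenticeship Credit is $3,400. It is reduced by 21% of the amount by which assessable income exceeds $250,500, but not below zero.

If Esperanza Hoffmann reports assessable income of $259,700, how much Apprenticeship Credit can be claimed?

Apprenticeship Credit: 21% of the $9,200 excess over $250,500 is $1,932; credit = $3,400 − $1,932 = $1,468.

$1,468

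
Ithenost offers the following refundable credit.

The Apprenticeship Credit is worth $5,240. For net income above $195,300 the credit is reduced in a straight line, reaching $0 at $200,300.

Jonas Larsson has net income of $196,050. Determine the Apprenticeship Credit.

Apprenticeship Credit: $196,050 is $750 into a $5,000 phase-out range, leaving 4,250/5,000 of the credit: $5,240 × 4,250/5,000 = $4,454.

$4,454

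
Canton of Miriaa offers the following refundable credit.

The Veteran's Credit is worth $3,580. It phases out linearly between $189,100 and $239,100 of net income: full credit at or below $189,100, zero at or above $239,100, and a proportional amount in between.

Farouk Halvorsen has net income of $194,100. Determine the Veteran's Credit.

Veteran's Credit: $194,100 is $5,000 into a $50,000 phase-out range, leaving 45,000/50,000 of the credit: $3,580 × 45,000/50,000 = $3,222.

$3,222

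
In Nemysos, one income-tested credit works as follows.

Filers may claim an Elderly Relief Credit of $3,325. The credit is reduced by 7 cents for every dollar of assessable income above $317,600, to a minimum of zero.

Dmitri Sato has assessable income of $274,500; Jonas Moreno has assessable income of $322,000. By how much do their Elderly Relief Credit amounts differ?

$308

Dmitri ($274,500): Elderly Relief Credit: $274,500 is at or below the $317,600 threshold, so the full $3,325 applies.
Jonas ($322,000): Elderly Relief Credit: 7% of the $4,400 excess over $317,600 is $308; credit = $3,325 − $308 = $3,017.
Difference: |$3,325 − $3,017| = $308.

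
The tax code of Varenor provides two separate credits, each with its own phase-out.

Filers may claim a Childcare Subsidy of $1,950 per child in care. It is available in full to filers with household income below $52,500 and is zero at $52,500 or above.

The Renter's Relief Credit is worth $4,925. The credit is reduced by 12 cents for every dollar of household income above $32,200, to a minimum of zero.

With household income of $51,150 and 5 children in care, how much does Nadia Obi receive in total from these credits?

$12,401

Childcare Subsidy: base = 5 × $1,950 = $9,750. $51,150 is below the $52,500 cutoff, so the full $9,750 applies.
Renter's Relief Credit: 12% of the $18,950 excess over $32,200 is $2,274; credit = $4,925 − $2,274 = $2,651.
Total: $9,750 + $2,651 = $12,401.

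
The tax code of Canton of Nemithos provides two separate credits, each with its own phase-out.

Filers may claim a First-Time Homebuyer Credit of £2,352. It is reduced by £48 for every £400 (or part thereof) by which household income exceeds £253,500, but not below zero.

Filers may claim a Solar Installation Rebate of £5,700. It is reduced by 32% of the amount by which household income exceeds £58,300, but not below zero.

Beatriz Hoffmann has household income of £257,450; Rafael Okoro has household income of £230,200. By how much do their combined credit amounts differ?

£480

Beatriz (£257,450): First-Time Homebuyer Credit: income exceeds £253,500 by £3,950, which is 10 full-or-partial £400 increments; reduction = 10 × £48 = £480, leaving £1,872. Solar Installation Rebate: 32% of the £199,150 excess over £58,300 is £63,728 ≥ base, so the credit is £0. total £1,872 + £0 = £1,872
Rafael (£230,200): First-Time Homebuyer Credit: £230,200 is at or below the £253,500 threshold, so the full £2,352 applies. Solar Installation Rebate: 32% of the £171,900 excess over £58,300 is £55,008 ≥ base, so the credit is £0. total £2,352 + £0 = £2,352
Difference: |£1,872 − £2,352| = £480.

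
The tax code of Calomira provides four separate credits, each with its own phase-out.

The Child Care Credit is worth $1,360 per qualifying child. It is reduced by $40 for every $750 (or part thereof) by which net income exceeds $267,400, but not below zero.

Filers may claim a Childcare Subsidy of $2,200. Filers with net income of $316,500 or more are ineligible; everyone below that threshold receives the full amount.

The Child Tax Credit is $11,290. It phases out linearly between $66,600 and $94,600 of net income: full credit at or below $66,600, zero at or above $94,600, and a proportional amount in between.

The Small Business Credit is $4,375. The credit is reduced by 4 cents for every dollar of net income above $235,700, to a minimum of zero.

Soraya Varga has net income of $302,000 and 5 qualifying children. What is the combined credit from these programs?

$8,843

Child Care Credit: base = 5 × $1,360 = $6,800. income exceeds $267,400 by $34,600, which is 47 full-or-partial $750 increments; reduction = 47 × $40 = $1,880, leaving $4,920.
Childcare Subsidy: $302,000 is below the $316,500 cutoff, so the full $2,200 applies.
Child Tax Credit: $302,000 is at or above $94,600, so the credit is $0.
Small Business Credit: 4% of the $66,300 excess over $235,700 is $2,652; credit = $4,375 − $2,652 = $1,723.
Total: $4,920 + $2,200 + $0 + $1,723 = $8,843.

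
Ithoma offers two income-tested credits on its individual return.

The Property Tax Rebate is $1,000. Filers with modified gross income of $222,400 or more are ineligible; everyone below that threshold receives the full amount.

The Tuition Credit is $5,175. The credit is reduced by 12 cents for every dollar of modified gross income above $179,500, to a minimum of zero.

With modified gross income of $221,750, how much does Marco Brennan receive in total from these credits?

$1,105

Property Tax Rebate: $221,750 is below the $222,400 cutoff, so the full $1,000 applies.
Tuition Credit: 12% of the $42,250 excess over $179,500 is $5,070; credit = $5,175 − $5,070 = $105.
Total: $1,000 + $105 = $1,105.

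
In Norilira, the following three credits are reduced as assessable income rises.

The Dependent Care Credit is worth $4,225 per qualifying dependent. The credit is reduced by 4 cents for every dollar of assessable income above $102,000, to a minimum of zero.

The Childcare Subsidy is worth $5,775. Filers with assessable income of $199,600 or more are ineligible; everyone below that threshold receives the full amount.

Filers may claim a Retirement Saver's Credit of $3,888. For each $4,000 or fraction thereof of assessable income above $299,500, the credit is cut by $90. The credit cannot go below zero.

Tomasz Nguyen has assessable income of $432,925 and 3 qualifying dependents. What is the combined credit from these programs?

Dependent Care Credit: base = 3 × $4,225 = $12,675. 4% of the $330,925 excess over $102,000 is $13,237 ≥ base, so the credit is $0.
Childcare Subsidy: $432,925 meets or exceeds the $199,600 cutoff, so the credit is $0.
Retirement Saver's Credit: income exceeds $299,500 by $133,425, which is 34 full-or-partial $4,000 increments; reduction = 34 × $90 = $3,060, leaving $828.
Total: $0 + $0 + $828 = $828.

$828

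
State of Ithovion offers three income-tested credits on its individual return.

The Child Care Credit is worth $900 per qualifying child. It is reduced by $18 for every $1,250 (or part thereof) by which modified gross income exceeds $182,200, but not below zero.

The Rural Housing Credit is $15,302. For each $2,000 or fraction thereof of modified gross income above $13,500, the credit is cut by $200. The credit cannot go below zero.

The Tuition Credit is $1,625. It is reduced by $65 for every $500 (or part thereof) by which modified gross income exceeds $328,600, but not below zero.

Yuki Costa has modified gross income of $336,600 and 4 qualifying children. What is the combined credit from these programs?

$1,953

Child Care Credit: base = 4 × $900 = $3,600. income exceeds $182,200 by $154,400, which is 124 full-or-partial $1,250 increments; reduction = 124 × $18 = $2,232, leaving $1,368.
Rural Housing Credit: income exceeds $13,500 by $323,100 → 162 increments × $200 = $32,400 ≥ base, so the credit is $0.
Tuition Credit: income exceeds $328,600 by $8,000, which is 16 full-or-partial $500 increments; reduction = 16 × $65 = $1,040, leaving $585.
Total: $1,368 + $0 + $585 = $1,953.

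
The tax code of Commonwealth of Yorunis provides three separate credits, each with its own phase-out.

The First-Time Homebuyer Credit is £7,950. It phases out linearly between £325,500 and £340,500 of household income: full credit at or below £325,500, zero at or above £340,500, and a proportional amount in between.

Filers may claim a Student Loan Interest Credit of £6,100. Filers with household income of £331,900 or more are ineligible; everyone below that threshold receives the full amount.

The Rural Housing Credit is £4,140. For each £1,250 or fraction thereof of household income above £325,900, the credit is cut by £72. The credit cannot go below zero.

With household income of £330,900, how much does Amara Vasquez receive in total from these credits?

£15,040

First-Time Homebuyer Credit: £330,900 is £5,400 into a £15,000 phase-out range, leaving 9,600/15,000 of the credit: £7,950 × 9,600/15,000 = £5,088.
Student Loan Interest Credit: £330,900 is below the £331,900 cutoff, so the full £6,100 applies.
Rural Housing Credit: income exceeds £325,900 by £5,000, which is 4 full-or-partial £1,250 increments; reduction = 4 × £72 = £288, leaving £3,852.
Total: £5,088 + £6,100 + £3,852 = £15,040.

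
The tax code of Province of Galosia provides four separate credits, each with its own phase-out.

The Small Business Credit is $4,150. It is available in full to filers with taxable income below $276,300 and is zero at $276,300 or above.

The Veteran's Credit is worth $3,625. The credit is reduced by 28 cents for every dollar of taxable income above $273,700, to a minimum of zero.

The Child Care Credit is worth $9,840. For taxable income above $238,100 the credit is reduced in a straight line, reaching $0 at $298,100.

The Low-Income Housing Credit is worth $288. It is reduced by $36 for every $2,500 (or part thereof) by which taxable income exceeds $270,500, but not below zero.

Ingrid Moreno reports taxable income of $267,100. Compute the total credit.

$13,147

Small Business Credit: $267,100 is below the $276,300 cutoff, so the full $4,150 applies.
Veteran's Credit: $267,100 is at or below the $273,700 threshold, so the full $3,625 applies.
Child Care Credit: $267,100 is $29,000 into a $60,000 phase-out range, leaving 31,000/60,000 of the credit: $9,840 × 31,000/60,000 = $5,084.
Low-Income Housing Credit: $267,100 is at or below the $270,500 threshold, so the full $288 applies.
Total: $4,150 + $3,625 + $5,084 + $288 = $13,147.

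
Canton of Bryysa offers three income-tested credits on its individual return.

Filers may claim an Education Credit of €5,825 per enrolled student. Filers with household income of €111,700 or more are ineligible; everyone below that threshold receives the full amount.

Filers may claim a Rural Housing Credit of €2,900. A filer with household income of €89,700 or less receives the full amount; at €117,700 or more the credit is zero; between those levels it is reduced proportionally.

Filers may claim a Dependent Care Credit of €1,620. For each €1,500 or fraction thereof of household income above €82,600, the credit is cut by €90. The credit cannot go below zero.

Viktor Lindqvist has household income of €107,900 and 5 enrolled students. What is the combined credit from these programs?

€30,230

Education Credit: base = 5 × €5,825 = €29,125. €107,900 is below the €111,700 cutoff, so the full €29,125 applies.
Rural Housing Credit: €107,900 is €18,200 into a €28,000 phase-out range, leaving 9,800/28,000 of the credit: €2,900 × 9,800/28,000 = €1,015.
Dependent Care Credit: income exceeds €82,600 by €25,300, which is 17 full-or-partial €1,500 increments; reduction = 17 × €90 = €1,530, leaving €90.
Total: €29,125 + €1,015 + €90 = €30,230.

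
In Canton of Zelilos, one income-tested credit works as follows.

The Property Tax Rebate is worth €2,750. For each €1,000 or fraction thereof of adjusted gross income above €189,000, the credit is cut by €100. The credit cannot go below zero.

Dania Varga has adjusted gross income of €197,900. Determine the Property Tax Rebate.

Property Tax Rebate: income exceeds €189,000 by €8,900, which is 9 full-or-partial €1,000 increments; reduction = 9 × €100 = €900, leaving €1,850.

€1,850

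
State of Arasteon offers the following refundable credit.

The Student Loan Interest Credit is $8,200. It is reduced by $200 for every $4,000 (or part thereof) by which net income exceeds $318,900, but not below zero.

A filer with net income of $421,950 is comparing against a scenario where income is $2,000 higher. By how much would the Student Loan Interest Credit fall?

$200

At $421,950 — income exceeds $318,900 by $103,050, which is 26 full-or-partial $4,000 increments; reduction = 26 × $200 = $5,200, leaving $3,000.
At $423,950 — income exceeds $318,900 by $105,050, which is 27 full-or-partial $4,000 increments; reduction = 27 × $200 = $5,400, leaving $2,800.
Lost: $3,000 − $2,800 = $200.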